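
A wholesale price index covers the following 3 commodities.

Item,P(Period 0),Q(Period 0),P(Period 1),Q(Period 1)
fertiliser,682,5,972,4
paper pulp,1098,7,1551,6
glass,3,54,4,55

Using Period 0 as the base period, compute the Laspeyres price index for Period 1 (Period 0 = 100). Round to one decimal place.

Laspeyres price index uses base-period quantities as weights.
ΣP(Period 1)·Q(Period 0) = 972×5 + 1551×7 + 4×54 = 4860 + 10857 + 216 = 15933
ΣP(Period 0)·Q(Period 0) = 682×5 + 1098×7 + 3×54 = 3410 + 7686 + 162 = 11258
Index = 15933 / 11258 × 100 = 141.5260

141.5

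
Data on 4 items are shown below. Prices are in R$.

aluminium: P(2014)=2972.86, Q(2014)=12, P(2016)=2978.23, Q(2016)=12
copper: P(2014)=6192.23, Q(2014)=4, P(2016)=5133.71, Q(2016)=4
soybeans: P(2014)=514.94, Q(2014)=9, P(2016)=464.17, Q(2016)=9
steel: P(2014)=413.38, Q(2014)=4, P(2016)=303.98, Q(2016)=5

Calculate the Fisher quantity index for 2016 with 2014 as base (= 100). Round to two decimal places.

100.56

Laspeyres component (base-period weights):
ΣP(2014)Q(2016) = 2972.86×12 + 6192.23×4 + 514.94×9 + 413.38×5 = 35674.32 + 24768.92 + 4634.46 + 2066.9 = 67144.6
ΣP(2014)Q(2014) = 2972.86×12 + 6192.23×4 + 514.94×9 + 413.38×4 = 35674.32 + 24768.92 + 4634.46 + 1653.52 = 66731.22
L = 67144.6 / 66731.22 × 100 = 100.6195
Paasche component (current-period weights):
ΣP(2016)Q(2016) = 2978.23×12 + 5133.71×4 + 464.17×9 + 303.98×5 = 35738.76 + 20534.84 + 4177.53 + 1519.9 = 61971.03
ΣP(2016)Q(2014) = 2978.23×12 + 5133.71×4 + 464.17×9 + 303.98×4 = 35738.76 + 20534.84 + 4177.53 + 1215.92 = 61667.05
P = 61971.03 / 61667.05 × 100 = 100.4929
Fisher = √(L × P) = √(100.6195 × 100.4929) = 100.5562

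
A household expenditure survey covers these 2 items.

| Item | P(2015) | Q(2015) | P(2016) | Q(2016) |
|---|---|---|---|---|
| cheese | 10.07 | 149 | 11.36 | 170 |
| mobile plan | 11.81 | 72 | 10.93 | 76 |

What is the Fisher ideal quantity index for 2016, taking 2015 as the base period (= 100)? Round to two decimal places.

Laspeyres component (base-period weights):
ΣP(2015)Q(2016) = 10.07×170 + 11.81×76 = 1711.9 + 897.56 = 2609.46
ΣP(2015)Q(2015) = 10.07×149 + 11.81×72 = 1500.43 + 850.32 = 2350.75
L = 2609.46 / 2350.75 × 100 = 111.0054
Paasche component (current-period weights):
ΣP(2016)Q(2016) = 11.36×170 + 10.93×76 = 1931.2 + 830.68 = 2761.88
ΣP(2016)Q(2015) = 11.36×149 + 10.93×72 = 1692.64 + 786.96 = 2479.6
P = 2761.88 / 2479.6 × 100 = 111.3841
Fisher = √(L × P) = √(111.0054 × 111.3841) = 111.1946

111.19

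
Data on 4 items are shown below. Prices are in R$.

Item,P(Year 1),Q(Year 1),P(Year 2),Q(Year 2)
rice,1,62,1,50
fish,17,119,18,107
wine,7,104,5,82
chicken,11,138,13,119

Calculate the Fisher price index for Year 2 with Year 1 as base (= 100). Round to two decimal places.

104.57

Laspeyres component (base-period weights):
ΣP(Year 2)Q(Year 1) = 1×62 + 18×119 + 5×104 + 13×138 = 62 + 2142 + 520 + 1794 = 4518
ΣP(Year 1)Q(Year 1) = 1×62 + 17×119 + 7×104 + 11×138 = 62 + 2023 + 728 + 1518 = 4331
L = 4518 / 4331 × 100 = 104.3177
Paasche component (current-period weights):
ΣP(Year 2)Q(Year 2) = 1×50 + 18×107 + 5×82 + 13×119 = 50 + 1926 + 410 + 1547 = 3933
ΣP(Year 1)Q(Year 2) = 1×50 + 17×107 + 7×82 + 11×119 = 50 + 1819 + 574 + 1309 = 3752
P = 3933 / 3752 × 100 = 104.8241
Fisher = √(L × P) = √(104.3177 × 104.8241) = 104.5706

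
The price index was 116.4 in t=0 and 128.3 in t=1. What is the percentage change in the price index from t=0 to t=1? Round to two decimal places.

10.22%

Change = (128.3 − 116.4) / 116.4 × 100
       = 11.9 / 116.4 × 100 = 10.2234%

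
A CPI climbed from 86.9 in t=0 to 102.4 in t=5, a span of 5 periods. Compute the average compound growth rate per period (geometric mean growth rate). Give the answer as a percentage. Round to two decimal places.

Growth factor = (102.4/86.9)^(1/5) = (1.178366)^(1/5) = 1.033370
Growth rate = 1.033370 − 1 = 0.033370 = 3.3370%

3.34%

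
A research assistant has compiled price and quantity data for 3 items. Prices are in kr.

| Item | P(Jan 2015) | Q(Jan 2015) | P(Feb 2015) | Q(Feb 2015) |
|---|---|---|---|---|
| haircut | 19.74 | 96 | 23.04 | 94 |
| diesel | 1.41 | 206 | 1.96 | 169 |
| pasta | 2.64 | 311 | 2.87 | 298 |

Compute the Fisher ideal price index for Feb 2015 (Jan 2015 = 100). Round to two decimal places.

Laspeyres component (base-period weights):
ΣP(Feb 2015)Q(Jan 2015) = 23.04×96 + 1.96×206 + 2.87×311 = 2211.84 + 403.76 + 892.57 = 3508.17
ΣP(Jan 2015)Q(Jan 2015) = 19.74×96 + 1.41×206 + 2.64×311 = 1895.04 + 290.46 + 821.04 = 3006.54
L = 3508.17 / 3006.54 × 100 = 116.6846
Paasche component (current-period weights):
ΣP(Feb 2015)Q(Feb 2015) = 23.04×94 + 1.96×169 + 2.87×298 = 2165.76 + 331.24 + 855.26 = 3352.26
ΣP(Jan 2015)Q(Feb 2015) = 19.74×94 + 1.41×169 + 2.64×298 = 1855.56 + 238.29 + 786.72 = 2880.57
P = 3352.26 / 2880.57 × 100 = 116.3749
Fisher = √(L × P) = √(116.6846 × 116.3749) = 116.5297

116.53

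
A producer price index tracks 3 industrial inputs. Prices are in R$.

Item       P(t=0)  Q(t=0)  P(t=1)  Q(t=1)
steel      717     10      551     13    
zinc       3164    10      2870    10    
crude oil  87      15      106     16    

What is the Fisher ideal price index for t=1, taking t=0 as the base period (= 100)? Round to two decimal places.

Laspeyres component (base-period weights):
ΣP(t=1)Q(t=0) = 551×10 + 2870×10 + 106×15 = 5510 + 28700 + 1590 = 35800
ΣP(t=0)Q(t=0) = 717×10 + 3164×10 + 87×15 = 7170 + 31640 + 1305 = 40115
L = 35800 / 40115 × 100 = 89.2434
Paasche component (current-period weights):
ΣP(t=1)Q(t=1) = 551×13 + 2870×10 + 106×16 = 7163 + 28700 + 1696 = 37559
ΣP(t=0)Q(t=1) = 717×13 + 3164×10 + 87×16 = 9321 + 31640 + 1392 = 42353
P = 37559 / 42353 × 100 = 88.6808
Fisher = √(L × P) = √(89.2434 × 88.6808) = 88.9617

88.96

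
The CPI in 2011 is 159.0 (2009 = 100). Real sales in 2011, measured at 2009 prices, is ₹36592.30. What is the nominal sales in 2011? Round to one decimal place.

Nominal = Real × (Index/100) = 36592.30 × (159.0/100)
        = 36592.30 × 1.590 = 58181.7570

58181.8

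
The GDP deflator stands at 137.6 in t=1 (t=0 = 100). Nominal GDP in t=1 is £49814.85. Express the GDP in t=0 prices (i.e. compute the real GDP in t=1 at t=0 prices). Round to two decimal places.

36202.65

Real = Nominal ÷ (Index/100) = 49814.85 ÷ (137.6/100)
     = 49814.85 ÷ 1.376 = 36202.6526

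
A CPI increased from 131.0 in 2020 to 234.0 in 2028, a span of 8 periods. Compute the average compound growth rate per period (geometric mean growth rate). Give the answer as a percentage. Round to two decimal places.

7.52%

Growth factor = (234.0/131.0)^(1/8) = (1.786260)^(1/8) = 1.075209
Growth rate = 1.075209 − 1 = 0.075209 = 7.5209%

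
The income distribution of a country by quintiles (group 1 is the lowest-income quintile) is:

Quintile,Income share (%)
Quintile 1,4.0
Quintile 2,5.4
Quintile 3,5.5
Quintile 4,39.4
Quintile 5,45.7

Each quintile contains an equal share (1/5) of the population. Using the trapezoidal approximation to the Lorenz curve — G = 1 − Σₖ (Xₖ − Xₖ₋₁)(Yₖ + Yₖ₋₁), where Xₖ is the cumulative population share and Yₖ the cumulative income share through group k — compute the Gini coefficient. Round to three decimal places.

0.470

Cumulative income shares Yₖ: 0.0400, 0.0940, 0.1490, 0.5430, 1.0000
Σ (Xₖ−Xₖ₋₁)(Yₖ+Yₖ₋₁) = (1/5)(0.0400+0.0000) + (1/5)(0.0940+0.0400) + (1/5)(0.1490+0.0940) + (1/5)(0.5430+0.1490) + (1/5)(1.0000+0.5430)
  = 0.0080 + 0.0268 + 0.0486 + 0.1384 + 0.3086 = 0.5304
G = 1 − 0.5304 = 0.4696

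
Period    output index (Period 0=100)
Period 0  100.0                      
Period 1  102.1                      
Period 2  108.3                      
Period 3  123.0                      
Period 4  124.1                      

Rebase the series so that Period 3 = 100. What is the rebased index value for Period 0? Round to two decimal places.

81.30

Rebased(Period 0) = 100.0 / 123.0 × 100 = 81.3008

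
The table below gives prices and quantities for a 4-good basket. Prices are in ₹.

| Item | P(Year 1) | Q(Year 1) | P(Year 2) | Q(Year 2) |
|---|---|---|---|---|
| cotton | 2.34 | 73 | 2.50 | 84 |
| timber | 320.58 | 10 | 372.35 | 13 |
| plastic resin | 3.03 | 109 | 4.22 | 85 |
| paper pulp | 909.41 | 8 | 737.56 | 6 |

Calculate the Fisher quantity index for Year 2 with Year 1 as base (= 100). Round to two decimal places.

93.76

Laspeyres component (base-period weights):
ΣP(Year 1)Q(Year 2) = 2.34×84 + 320.58×13 + 3.03×85 + 909.41×6 = 196.56 + 4167.54 + 257.55 + 5456.46 = 10078.11
ΣP(Year 1)Q(Year 1) = 2.34×73 + 320.58×10 + 3.03×109 + 909.41×8 = 170.82 + 3205.8 + 330.27 + 7275.28 = 10982.17
L = 10078.11 / 10982.17 × 100 = 91.7679
Paasche component (current-period weights):
ΣP(Year 2)Q(Year 2) = 2.50×84 + 372.35×13 + 4.22×85 + 737.56×6 = 210 + 4840.55 + 358.7 + 4425.36 = 9834.61
ΣP(Year 2)Q(Year 1) = 2.50×73 + 372.35×10 + 4.22×109 + 737.56×8 = 182.5 + 3723.5 + 459.98 + 5900.48 = 10266.46
P = 9834.61 / 10266.46 × 100 = 95.7936
Fisher = √(L × P) = √(91.7679 × 95.7936) = 93.7592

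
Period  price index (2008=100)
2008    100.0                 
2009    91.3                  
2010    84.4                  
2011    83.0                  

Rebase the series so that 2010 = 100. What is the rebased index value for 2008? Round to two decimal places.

Rebased(2008) = 100.0 / 84.4 × 100 = 118.4834

118.48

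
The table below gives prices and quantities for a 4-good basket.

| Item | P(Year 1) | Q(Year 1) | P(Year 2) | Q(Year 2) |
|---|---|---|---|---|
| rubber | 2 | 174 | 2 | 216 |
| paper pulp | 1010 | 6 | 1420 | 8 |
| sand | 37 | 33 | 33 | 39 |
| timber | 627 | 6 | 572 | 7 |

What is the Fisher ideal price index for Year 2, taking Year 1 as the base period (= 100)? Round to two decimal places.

118.32

Laspeyres component (base-period weights):
ΣP(Year 2)Q(Year 1) = 2×174 + 1420×6 + 33×33 + 572×6 = 348 + 8520 + 1089 + 3432 = 13389
ΣP(Year 1)Q(Year 1) = 2×174 + 1010×6 + 37×33 + 627×6 = 348 + 6060 + 1221 + 3762 = 11391
L = 13389 / 11391 × 100 = 117.5402
Paasche component (current-period weights):
ΣP(Year 2)Q(Year 2) = 2×216 + 1420×8 + 33×39 + 572×7 = 432 + 11360 + 1287 + 4004 = 17083
ΣP(Year 1)Q(Year 2) = 2×216 + 1010×8 + 37×39 + 627×7 = 432 + 8080 + 1443 + 4389 = 14344
P = 17083 / 14344 × 100 = 119.0951
Fisher = √(L × P) = √(117.5402 × 119.0951) = 118.3151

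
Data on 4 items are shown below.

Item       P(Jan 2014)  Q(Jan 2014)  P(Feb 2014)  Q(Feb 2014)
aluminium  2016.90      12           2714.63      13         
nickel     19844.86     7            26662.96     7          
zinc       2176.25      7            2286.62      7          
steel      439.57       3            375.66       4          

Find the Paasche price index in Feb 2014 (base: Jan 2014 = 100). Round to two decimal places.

Paasche price index uses current-period quantities as weights.
ΣP(Feb 2014)·Q(Feb 2014) = 2714.63×13 + 26662.96×7 + 2286.62×7 + 375.66×4 = 35290.19 + 186640.72 + 16006.34 + 1502.64 = 239439.89
ΣP(Jan 2014)·Q(Feb 2014) = 2016.90×13 + 19844.86×7 + 2176.25×7 + 439.57×4 = 26219.7 + 138914.02 + 15233.75 + 1758.28 = 182125.75
Index = 239439.89 / 182125.75 × 100 = 131.4695

131.47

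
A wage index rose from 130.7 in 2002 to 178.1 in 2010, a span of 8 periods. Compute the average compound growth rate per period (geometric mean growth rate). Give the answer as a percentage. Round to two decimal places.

Growth factor = (178.1/130.7)^(1/8) = (1.362663)^(1/8) = 1.039438
Growth rate = 1.039438 − 1 = 0.039438 = 3.9438%

3.94%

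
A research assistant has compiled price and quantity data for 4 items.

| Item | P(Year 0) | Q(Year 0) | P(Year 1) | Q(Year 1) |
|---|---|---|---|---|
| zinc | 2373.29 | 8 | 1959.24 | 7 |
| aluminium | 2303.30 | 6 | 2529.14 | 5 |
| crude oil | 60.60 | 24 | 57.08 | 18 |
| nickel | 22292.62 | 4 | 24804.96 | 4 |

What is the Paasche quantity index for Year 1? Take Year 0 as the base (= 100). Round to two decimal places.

Paasche quantity index uses current-period prices as weights.
ΣP(Year 1)·Q(Year 1) = 1959.24×7 + 2529.14×5 + 57.08×18 + 24804.96×4 = 13714.68 + 12645.7 + 1027.44 + 99219.84 = 126607.66
ΣP(Year 1)·Q(Year 0) = 1959.24×8 + 2529.14×6 + 57.08×24 + 24804.96×4 = 15673.92 + 15174.84 + 1369.92 + 99219.84 = 131438.52
Index = 126607.66 / 131438.52 × 100 = 96.3246

96.32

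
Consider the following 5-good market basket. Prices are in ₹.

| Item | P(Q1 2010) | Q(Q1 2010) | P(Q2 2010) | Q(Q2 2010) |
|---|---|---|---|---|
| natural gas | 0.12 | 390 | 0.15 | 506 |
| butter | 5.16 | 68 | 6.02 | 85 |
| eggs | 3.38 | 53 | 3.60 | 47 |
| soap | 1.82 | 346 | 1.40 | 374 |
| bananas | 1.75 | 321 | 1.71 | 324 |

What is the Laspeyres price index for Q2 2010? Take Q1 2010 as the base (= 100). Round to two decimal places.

95.68

Laspeyres price index uses base-period quantities as weights.
ΣP(Q2 2010)·Q(Q1 2010) = 0.15×390 + 6.02×68 + 3.60×53 + 1.40×346 + 1.71×321 = 58.5 + 409.36 + 190.8 + 484.4 + 548.91 = 1691.97
ΣP(Q1 2010)·Q(Q1 2010) = 0.12×390 + 5.16×68 + 3.38×53 + 1.82×346 + 1.75×321 = 46.8 + 350.88 + 179.14 + 629.72 + 561.75 = 1768.29
Index = 1691.97 / 1768.29 × 100 = 95.6840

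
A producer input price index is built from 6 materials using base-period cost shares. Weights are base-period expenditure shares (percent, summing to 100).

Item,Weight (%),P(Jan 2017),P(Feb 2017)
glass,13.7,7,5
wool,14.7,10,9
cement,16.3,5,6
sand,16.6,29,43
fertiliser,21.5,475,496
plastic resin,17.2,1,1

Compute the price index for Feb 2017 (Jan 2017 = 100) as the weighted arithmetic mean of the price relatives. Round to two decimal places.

106.84

glass: 13.7 × (5/7) = 13.7 × 0.714286 = 9.7857
wool: 14.7 × (9/10) = 14.7 × 0.900000 = 13.2300
cement: 16.3 × (6/5) = 16.3 × 1.200000 = 19.5600
sand: 16.6 × (43/29) = 16.6 × 1.482759 = 24.6138
fertiliser: 21.5 × (496/475) = 21.5 × 1.044211 = 22.4505
plastic resin: 17.2 × (1/1) = 17.2 × 1.000000 = 17.2000
Index = Σ wᵢ·(p₁ᵢ/p₀ᵢ) = 9.7857 + 13.2300 + 19.5600 + 24.6138 + 22.4505 + 17.2000 = 106.8400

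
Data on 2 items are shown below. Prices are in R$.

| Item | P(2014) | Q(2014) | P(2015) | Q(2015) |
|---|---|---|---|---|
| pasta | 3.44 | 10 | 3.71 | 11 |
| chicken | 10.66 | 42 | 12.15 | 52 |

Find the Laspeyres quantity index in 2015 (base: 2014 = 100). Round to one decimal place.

122.8

Laspeyres quantity index uses base-period prices as weights.
ΣP(2014)·Q(2015) = 3.44×11 + 10.66×52 = 37.84 + 554.32 = 592.16
ΣP(2014)·Q(2014) = 3.44×10 + 10.66×42 = 34.4 + 447.72 = 482.12
Index = 592.16 / 482.12 × 100 = 122.8242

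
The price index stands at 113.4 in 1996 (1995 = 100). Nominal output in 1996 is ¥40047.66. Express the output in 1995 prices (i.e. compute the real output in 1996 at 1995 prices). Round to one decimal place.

35315.4

Real = Nominal ÷ (Index/100) = 40047.66 ÷ (113.4/100)
     = 40047.66 ÷ 1.134 = 35315.3968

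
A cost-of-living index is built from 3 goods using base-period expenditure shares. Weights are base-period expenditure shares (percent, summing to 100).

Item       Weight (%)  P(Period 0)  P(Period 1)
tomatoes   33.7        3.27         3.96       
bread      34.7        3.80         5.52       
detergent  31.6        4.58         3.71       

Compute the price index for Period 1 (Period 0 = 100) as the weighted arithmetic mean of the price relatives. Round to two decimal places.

tomatoes: 33.7 × (3.96/3.27) = 33.7 × 1.211009 = 40.8110
bread: 34.7 × (5.52/3.80) = 34.7 × 1.452632 = 50.4063
detergent: 31.6 × (3.71/4.58) = 31.6 × 0.810044 = 25.5974
Index = Σ wᵢ·(p₁ᵢ/p₀ᵢ) = 40.8110 + 50.4063 + 25.5974 = 116.8147

116.81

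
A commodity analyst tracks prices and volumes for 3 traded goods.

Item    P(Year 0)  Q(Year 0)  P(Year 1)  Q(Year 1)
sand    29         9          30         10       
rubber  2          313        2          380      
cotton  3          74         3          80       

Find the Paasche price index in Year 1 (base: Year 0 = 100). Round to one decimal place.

100.8

Paasche price index uses current-period quantities as weights.
ΣP(Year 1)·Q(Year 1) = 30×10 + 2×380 + 3×80 = 300 + 760 + 240 = 1300
ΣP(Year 0)·Q(Year 1) = 29×10 + 2×380 + 3×80 = 290 + 760 + 240 = 1290
Index = 1300 / 1290 × 100 = 100.7752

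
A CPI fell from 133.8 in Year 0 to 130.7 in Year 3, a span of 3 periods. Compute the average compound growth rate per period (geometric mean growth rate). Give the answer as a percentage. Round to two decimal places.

-0.78%

Growth factor = (130.7/133.8)^(1/3) = (0.976831)^(1/3) = 0.992217
Growth rate = 0.992217 − 1 = -0.007783 = -0.7783%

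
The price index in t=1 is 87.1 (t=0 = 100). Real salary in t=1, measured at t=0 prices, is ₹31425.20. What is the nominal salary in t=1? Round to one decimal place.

Nominal = Real × (Index/100) = 31425.20 × (87.1/100)
        = 31425.20 × 0.871 = 27371.3492

27371.3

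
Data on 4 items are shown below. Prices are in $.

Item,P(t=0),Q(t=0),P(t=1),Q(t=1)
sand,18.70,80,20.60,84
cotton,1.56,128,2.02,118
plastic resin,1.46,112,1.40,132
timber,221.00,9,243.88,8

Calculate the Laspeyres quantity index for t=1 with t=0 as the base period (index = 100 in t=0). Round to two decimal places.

96.55

Laspeyres quantity index uses base-period prices as weights.
ΣP(t=0)·Q(t=1) = 18.70×84 + 1.56×118 + 1.46×132 + 221.00×8 = 1570.8 + 184.08 + 192.72 + 1768 = 3715.6
ΣP(t=0)·Q(t=0) = 18.70×80 + 1.56×128 + 1.46×112 + 221.00×9 = 1496 + 199.68 + 163.52 + 1989 = 3848.2
Index = 3715.6 / 3848.2 × 100 = 96.5542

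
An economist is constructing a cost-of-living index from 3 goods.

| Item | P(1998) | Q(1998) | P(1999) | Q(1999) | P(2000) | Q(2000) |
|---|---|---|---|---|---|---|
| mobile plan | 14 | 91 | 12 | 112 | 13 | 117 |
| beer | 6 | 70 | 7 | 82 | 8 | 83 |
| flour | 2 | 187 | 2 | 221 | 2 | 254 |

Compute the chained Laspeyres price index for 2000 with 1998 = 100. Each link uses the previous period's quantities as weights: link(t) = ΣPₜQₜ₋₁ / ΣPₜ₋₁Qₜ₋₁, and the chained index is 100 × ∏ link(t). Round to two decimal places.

Link 1998→1999:
ΣP(1999)Q(1998) = 12×91 + 7×70 + 2×187 = 1092 + 490 + 374 = 1956
ΣP(1998)Q(1998) = 14×91 + 6×70 + 2×187 = 1274 + 420 + 374 = 2068
link = 1956/2068 = 0.945841
Link 1999→2000:
ΣP(2000)Q(1999) = 13×112 + 8×82 + 2×221 = 1456 + 656 + 442 = 2554
ΣP(1999)Q(1999) = 12×112 + 7×82 + 2×221 = 1344 + 574 + 442 = 2360
link = 2554/2360 = 1.082203
Chained index = 100 × 0.945841 × 1.082203 = 102.3593

102.36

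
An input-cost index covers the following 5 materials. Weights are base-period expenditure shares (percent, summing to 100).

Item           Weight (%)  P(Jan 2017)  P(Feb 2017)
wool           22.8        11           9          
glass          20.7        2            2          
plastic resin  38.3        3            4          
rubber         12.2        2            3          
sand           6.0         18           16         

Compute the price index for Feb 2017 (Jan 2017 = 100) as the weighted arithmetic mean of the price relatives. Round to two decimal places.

114.05

wool: 22.8 × (9/11) = 22.8 × 0.818182 = 18.6545
glass: 20.7 × (2/2) = 20.7 × 1.000000 = 20.7000
plastic resin: 38.3 × (4/3) = 38.3 × 1.333333 = 51.0667
rubber: 12.2 × (3/2) = 12.2 × 1.500000 = 18.3000
sand: 6.0 × (16/18) = 6.0 × 0.888889 = 5.3333
Index = Σ wᵢ·(p₁ᵢ/p₀ᵢ) = 18.6545 + 20.7000 + 51.0667 + 18.3000 + 5.3333 = 114.0545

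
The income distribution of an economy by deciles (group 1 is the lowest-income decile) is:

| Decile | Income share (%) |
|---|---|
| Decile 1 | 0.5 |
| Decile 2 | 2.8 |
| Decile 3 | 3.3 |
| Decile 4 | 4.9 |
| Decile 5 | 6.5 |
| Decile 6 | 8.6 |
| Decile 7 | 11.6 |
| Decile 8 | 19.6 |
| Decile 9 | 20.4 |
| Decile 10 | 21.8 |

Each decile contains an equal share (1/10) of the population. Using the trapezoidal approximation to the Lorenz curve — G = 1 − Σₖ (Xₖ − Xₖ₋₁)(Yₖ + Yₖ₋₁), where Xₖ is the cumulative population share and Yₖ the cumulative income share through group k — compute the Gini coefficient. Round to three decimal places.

0.419

Cumulative income shares Yₖ: 0.0050, 0.0330, 0.0660, 0.1150, 0.1800, 0.2660, 0.3820, 0.5780, 0.7820, 1.0000
Σ (Xₖ−Xₖ₋₁)(Yₖ+Yₖ₋₁) = (1/10)(0.0050+0.0000) + (1/10)(0.0330+0.0050) + (1/10)(0.0660+0.0330) + (1/10)(0.1150+0.0660) + (1/10)(0.1800+0.1150) + (1/10)(0.2660+0.1800) + (1/10)(0.3820+0.2660) + (1/10)(0.5780+0.3820) + (1/10)(0.7820+0.5780) + (1/10)(1.0000+0.7820)
  = 0.0005 + 0.0038 + 0.0099 + 0.0181 + 0.0295 + 0.0446 + 0.0648 + 0.0960 + 0.1360 + 0.1782 = 0.5814
G = 1 − 0.5814 = 0.4186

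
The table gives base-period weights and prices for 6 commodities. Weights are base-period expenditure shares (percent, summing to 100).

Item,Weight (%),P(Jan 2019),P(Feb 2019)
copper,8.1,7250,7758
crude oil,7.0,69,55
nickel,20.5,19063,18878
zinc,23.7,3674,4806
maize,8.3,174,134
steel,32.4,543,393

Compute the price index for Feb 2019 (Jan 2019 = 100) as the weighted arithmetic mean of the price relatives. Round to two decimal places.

copper: 8.1 × (7758/7250) = 8.1 × 1.070069 = 8.6676
crude oil: 7.0 × (55/69) = 7.0 × 0.797101 = 5.5797
nickel: 20.5 × (18878/19063) = 20.5 × 0.990295 = 20.3011
zinc: 23.7 × (4806/3674) = 23.7 × 1.308111 = 31.0022
maize: 8.3 × (134/174) = 8.3 × 0.770115 = 6.3920
steel: 32.4 × (393/543) = 32.4 × 0.723757 = 23.4497
Index = Σ wᵢ·(p₁ᵢ/p₀ᵢ) = 8.6676 + 5.5797 + 20.3011 + 31.0022 + 6.3920 + 23.4497 = 95.3922

95.39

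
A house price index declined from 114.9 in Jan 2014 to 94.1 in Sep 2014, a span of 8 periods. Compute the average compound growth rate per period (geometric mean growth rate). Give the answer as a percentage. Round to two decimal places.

-2.47%

Growth factor = (94.1/114.9)^(1/8) = (0.818973)^(1/8) = 0.975346
Growth rate = 0.975346 − 1 = -0.024654 = -2.4654%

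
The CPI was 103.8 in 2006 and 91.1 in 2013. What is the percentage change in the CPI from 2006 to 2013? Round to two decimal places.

Change = (91.1 − 103.8) / 103.8 × 100
       = -12.7 / 103.8 × 100 = -12.2351%

-12.24%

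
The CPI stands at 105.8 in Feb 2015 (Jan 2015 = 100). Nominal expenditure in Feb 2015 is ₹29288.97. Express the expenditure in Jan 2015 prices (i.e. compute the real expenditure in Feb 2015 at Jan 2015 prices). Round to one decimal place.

Real = Nominal ÷ (Index/100) = 29288.97 ÷ (105.8/100)
     = 29288.97 ÷ 1.058 = 27683.3365

27683.3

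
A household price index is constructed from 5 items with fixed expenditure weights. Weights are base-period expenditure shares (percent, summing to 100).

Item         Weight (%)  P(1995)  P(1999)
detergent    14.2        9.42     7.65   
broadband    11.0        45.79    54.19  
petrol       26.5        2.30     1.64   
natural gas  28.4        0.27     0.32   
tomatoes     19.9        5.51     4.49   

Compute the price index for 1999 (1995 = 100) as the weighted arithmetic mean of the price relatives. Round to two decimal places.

93.32

detergent: 14.2 × (7.65/9.42) = 14.2 × 0.812102 = 11.5318
broadband: 11.0 × (54.19/45.79) = 11.0 × 1.183446 = 13.0179
petrol: 26.5 × (1.64/2.30) = 26.5 × 0.713043 = 18.8957
natural gas: 28.4 × (0.32/0.27) = 28.4 × 1.185185 = 33.6593
tomatoes: 19.9 × (4.49/5.51) = 19.9 × 0.814882 = 16.2162
Index = Σ wᵢ·(p₁ᵢ/p₀ᵢ) = 11.5318 + 13.0179 + 18.8957 + 33.6593 + 16.2162 = 93.3208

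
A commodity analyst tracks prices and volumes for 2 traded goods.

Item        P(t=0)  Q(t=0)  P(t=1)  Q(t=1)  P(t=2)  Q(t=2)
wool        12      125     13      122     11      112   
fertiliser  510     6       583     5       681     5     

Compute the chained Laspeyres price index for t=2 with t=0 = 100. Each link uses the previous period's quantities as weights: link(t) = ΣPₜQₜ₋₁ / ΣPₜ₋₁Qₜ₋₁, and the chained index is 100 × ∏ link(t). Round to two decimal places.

118.49

Link t=0→t=1:
ΣP(t=1)Q(t=0) = 13×125 + 583×6 = 1625 + 3498 = 5123
ΣP(t=0)Q(t=0) = 12×125 + 510×6 = 1500 + 3060 = 4560
link = 5123/4560 = 1.123465
Link t=1→t=2:
ΣP(t=2)Q(t=1) = 11×122 + 681×5 = 1342 + 3405 = 4747
ΣP(t=1)Q(t=1) = 13×122 + 583×5 = 1586 + 2915 = 4501
link = 4747/4501 = 1.054655
Chained index = 100 × 1.123465 × 1.054655 = 118.4867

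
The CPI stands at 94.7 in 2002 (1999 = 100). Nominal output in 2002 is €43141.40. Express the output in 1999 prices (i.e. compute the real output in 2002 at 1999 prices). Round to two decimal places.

Real = Nominal ÷ (Index/100) = 43141.40 ÷ (94.7/100)
     = 43141.40 ÷ 0.947 = 45555.8606

45555.86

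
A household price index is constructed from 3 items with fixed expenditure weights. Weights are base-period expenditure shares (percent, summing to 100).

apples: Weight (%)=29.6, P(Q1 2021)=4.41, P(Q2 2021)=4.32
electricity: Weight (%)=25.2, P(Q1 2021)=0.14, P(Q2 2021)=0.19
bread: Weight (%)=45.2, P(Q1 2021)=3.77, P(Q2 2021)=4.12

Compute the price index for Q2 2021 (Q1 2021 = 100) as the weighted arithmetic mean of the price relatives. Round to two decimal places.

112.59

apples: 29.6 × (4.32/4.41) = 29.6 × 0.979592 = 28.9959
electricity: 25.2 × (0.19/0.14) = 25.2 × 1.357143 = 34.2000
bread: 45.2 × (4.12/3.77) = 45.2 × 1.092838 = 49.3963
Index = Σ wᵢ·(p₁ᵢ/p₀ᵢ) = 28.9959 + 34.2000 + 49.3963 = 112.5922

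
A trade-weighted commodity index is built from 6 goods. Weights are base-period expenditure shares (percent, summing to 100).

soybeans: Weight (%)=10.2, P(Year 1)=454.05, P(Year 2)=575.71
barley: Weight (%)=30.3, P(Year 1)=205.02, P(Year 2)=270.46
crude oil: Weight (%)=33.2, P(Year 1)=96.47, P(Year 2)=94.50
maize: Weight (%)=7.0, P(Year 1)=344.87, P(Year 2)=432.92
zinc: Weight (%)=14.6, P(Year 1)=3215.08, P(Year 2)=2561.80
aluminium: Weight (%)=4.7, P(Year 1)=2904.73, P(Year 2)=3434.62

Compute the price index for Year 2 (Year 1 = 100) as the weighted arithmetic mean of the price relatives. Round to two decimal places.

111.40

soybeans: 10.2 × (575.71/454.05) = 10.2 × 1.267944 = 12.9330
barley: 30.3 × (270.46/205.02) = 30.3 × 1.319188 = 39.9714
crude oil: 33.2 × (94.50/96.47) = 33.2 × 0.979579 = 32.5220
maize: 7.0 × (432.92/344.87) = 7.0 × 1.255314 = 8.7872
zinc: 14.6 × (2561.80/3215.08) = 14.6 × 0.796808 = 11.6334
aluminium: 4.7 × (3434.62/2904.73) = 4.7 × 1.182423 = 5.5574
Index = Σ wᵢ·(p₁ᵢ/p₀ᵢ) = 12.9330 + 39.9714 + 32.5220 + 8.7872 + 11.6334 + 5.5574 = 111.4044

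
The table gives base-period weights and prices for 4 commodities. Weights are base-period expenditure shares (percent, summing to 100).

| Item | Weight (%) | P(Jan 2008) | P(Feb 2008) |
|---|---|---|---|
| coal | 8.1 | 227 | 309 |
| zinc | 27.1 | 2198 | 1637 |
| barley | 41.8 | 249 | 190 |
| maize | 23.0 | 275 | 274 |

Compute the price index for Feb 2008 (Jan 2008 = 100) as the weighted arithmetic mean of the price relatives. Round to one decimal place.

86.0

coal: 8.1 × (309/227) = 8.1 × 1.361233 = 11.0260
zinc: 27.1 × (1637/2198) = 27.1 × 0.744768 = 20.1832
barley: 41.8 × (190/249) = 41.8 × 0.763052 = 31.8956
maize: 23.0 × (274/275) = 23.0 × 0.996364 = 22.9164
Index = Σ wᵢ·(p₁ᵢ/p₀ᵢ) = 11.0260 + 20.1832 + 31.8956 + 22.9164 = 86.0211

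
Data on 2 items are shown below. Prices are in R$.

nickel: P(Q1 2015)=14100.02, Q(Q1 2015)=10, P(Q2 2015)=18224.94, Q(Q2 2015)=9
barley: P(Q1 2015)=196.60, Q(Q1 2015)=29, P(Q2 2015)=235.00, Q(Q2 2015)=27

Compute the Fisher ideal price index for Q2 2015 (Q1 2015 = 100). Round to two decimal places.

128.87

Laspeyres component (base-period weights):
ΣP(Q2 2015)Q(Q1 2015) = 18224.94×10 + 235.00×29 = 182249.4 + 6815 = 189064.4
ΣP(Q1 2015)Q(Q1 2015) = 14100.02×10 + 196.60×29 = 141000.2 + 5701.4 = 146701.6
L = 189064.4 / 146701.6 × 100 = 128.8768
Paasche component (current-period weights):
ΣP(Q2 2015)Q(Q2 2015) = 18224.94×9 + 235.00×27 = 164024.46 + 6345 = 170369.46
ΣP(Q1 2015)Q(Q2 2015) = 14100.02×9 + 196.60×27 = 126900.18 + 5308.2 = 132208.38
P = 170369.46 / 132208.38 × 100 = 128.8643
Fisher = √(L × P) = √(128.8768 × 128.8643) = 128.8706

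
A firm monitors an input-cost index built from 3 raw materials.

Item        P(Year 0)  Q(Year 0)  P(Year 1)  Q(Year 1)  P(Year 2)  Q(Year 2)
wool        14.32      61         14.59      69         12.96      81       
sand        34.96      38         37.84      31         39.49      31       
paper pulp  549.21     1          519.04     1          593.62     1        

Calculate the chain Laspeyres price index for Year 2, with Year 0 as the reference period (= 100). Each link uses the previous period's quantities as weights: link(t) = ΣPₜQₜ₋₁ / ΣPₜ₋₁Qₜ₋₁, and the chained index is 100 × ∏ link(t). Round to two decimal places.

103.99

Link Year 0→Year 1:
ΣP(Year 1)Q(Year 0) = 14.59×61 + 37.84×38 + 519.04×1 = 889.99 + 1437.92 + 519.04 = 2846.95
ΣP(Year 0)Q(Year 0) = 14.32×61 + 34.96×38 + 549.21×1 = 873.52 + 1328.48 + 549.21 = 2751.21
link = 2846.95/2751.21 = 1.034799
Link Year 1→Year 2:
ΣP(Year 2)Q(Year 1) = 12.96×69 + 39.49×31 + 593.62×1 = 894.24 + 1224.19 + 593.62 = 2712.05
ΣP(Year 1)Q(Year 1) = 14.59×69 + 37.84×31 + 519.04×1 = 1006.71 + 1173.04 + 519.04 = 2698.79
link = 2712.05/2698.79 = 1.004913
Chained index = 100 × 1.034799 × 1.004913 = 103.9884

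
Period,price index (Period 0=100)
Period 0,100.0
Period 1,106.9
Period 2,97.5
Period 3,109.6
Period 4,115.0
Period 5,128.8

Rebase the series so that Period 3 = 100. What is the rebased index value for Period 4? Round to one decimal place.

104.9

Rebased(Period 4) = 115.0 / 109.6 × 100 = 104.9270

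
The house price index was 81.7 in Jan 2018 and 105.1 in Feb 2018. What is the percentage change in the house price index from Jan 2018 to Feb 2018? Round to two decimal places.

Change = (105.1 − 81.7) / 81.7 × 100
       = 23.4 / 81.7 × 100 = 28.6414%

28.64%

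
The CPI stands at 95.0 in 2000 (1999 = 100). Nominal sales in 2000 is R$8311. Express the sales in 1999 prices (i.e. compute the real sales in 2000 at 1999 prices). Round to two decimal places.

8748.42

Real = Nominal ÷ (Index/100) = 8311 ÷ (95.0/100)
     = 8311 ÷ 0.950 = 8748.4211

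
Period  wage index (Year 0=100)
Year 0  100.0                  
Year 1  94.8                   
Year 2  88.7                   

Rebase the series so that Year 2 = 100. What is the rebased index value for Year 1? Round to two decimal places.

Rebased(Year 1) = 94.8 / 88.7 × 100 = 106.8771

106.88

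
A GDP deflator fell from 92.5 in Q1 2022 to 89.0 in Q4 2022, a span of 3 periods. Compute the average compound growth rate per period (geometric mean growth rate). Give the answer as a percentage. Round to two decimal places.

-1.28%

Growth factor = (89.0/92.5)^(1/3) = (0.962162)^(1/3) = 0.987225
Growth rate = 0.987225 − 1 = -0.012775 = -1.2775%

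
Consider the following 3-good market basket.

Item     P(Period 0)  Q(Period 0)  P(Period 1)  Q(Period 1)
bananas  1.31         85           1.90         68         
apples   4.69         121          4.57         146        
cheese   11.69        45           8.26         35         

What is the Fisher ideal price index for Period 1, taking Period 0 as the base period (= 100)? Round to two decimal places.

90.95

Laspeyres component (base-period weights):
ΣP(Period 1)Q(Period 0) = 1.90×85 + 4.57×121 + 8.26×45 = 161.5 + 552.97 + 371.7 = 1086.17
ΣP(Period 0)Q(Period 0) = 1.31×85 + 4.69×121 + 11.69×45 = 111.35 + 567.49 + 526.05 = 1204.89
L = 1086.17 / 1204.89 × 100 = 90.1468
Paasche component (current-period weights):
ΣP(Period 1)Q(Period 1) = 1.90×68 + 4.57×146 + 8.26×35 = 129.2 + 667.22 + 289.1 = 1085.52
ΣP(Period 0)Q(Period 1) = 1.31×68 + 4.69×146 + 11.69×35 = 89.08 + 684.74 + 409.15 = 1182.97
P = 1085.52 / 1182.97 × 100 = 91.7623
Fisher = √(L × P) = √(90.1468 × 91.7623) = 90.9510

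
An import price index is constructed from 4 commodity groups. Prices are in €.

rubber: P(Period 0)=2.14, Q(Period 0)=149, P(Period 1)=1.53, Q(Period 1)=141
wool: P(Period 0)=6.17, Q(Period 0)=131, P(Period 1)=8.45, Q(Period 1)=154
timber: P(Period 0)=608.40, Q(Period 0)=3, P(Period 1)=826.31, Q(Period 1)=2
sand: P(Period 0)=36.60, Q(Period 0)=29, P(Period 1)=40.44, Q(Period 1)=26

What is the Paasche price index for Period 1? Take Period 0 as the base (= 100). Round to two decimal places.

123.41

Paasche price index uses current-period quantities as weights.
ΣP(Period 1)·Q(Period 1) = 1.53×141 + 8.45×154 + 826.31×2 + 40.44×26 = 215.73 + 1301.3 + 1652.62 + 1051.44 = 4221.09
ΣP(Period 0)·Q(Period 1) = 2.14×141 + 6.17×154 + 608.40×2 + 36.60×26 = 301.74 + 950.18 + 1216.8 + 951.6 = 3420.32
Index = 4221.09 / 3420.32 × 100 = 123.4121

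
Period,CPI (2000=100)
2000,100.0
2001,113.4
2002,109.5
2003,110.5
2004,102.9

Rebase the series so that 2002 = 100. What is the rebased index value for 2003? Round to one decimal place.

Rebased(2003) = 110.5 / 109.5 × 100 = 100.9132

100.9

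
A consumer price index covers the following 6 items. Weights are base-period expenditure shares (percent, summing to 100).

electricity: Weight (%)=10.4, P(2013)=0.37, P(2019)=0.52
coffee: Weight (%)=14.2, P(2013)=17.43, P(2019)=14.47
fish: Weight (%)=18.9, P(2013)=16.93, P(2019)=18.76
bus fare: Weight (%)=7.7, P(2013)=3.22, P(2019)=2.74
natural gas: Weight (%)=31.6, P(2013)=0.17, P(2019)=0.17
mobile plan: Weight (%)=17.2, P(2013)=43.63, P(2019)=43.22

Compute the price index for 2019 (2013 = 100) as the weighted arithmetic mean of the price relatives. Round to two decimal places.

102.54

electricity: 10.4 × (0.52/0.37) = 10.4 × 1.405405 = 14.6162
coffee: 14.2 × (14.47/17.43) = 14.2 × 0.830178 = 11.7885
fish: 18.9 × (18.76/16.93) = 18.9 × 1.108092 = 20.9429
bus fare: 7.7 × (2.74/3.22) = 7.7 × 0.850932 = 6.5522
natural gas: 31.6 × (0.17/0.17) = 31.6 × 1.000000 = 31.6000
mobile plan: 17.2 × (43.22/43.63) = 17.2 × 0.990603 = 17.0384
Index = Σ wᵢ·(p₁ᵢ/p₀ᵢ) = 14.6162 + 11.7885 + 20.9429 + 6.5522 + 31.6000 + 17.0384 = 102.5382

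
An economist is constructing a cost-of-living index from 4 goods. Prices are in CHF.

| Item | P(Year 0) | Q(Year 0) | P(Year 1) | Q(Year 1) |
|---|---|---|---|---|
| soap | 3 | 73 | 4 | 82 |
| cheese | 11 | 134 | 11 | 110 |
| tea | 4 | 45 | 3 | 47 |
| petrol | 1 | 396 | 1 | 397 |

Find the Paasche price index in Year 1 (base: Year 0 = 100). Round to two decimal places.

101.71

Paasche price index uses current-period quantities as weights.
ΣP(Year 1)·Q(Year 1) = 4×82 + 11×110 + 3×47 + 1×397 = 328 + 1210 + 141 + 397 = 2076
ΣP(Year 0)·Q(Year 1) = 3×82 + 11×110 + 4×47 + 1×397 = 246 + 1210 + 188 + 397 = 2041
Index = 2076 / 2041 × 100 = 101.7148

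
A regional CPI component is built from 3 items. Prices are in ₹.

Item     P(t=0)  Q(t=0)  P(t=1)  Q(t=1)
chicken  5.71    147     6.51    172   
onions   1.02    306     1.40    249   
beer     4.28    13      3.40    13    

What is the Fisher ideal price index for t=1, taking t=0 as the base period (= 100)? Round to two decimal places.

Laspeyres component (base-period weights):
ΣP(t=1)Q(t=0) = 6.51×147 + 1.40×306 + 3.40×13 = 956.97 + 428.4 + 44.2 = 1429.57
ΣP(t=0)Q(t=0) = 5.71×147 + 1.02×306 + 4.28×13 = 839.37 + 312.12 + 55.64 = 1207.13
L = 1429.57 / 1207.13 × 100 = 118.4272
Paasche component (current-period weights):
ΣP(t=1)Q(t=1) = 6.51×172 + 1.40×249 + 3.40×13 = 1119.72 + 348.6 + 44.2 = 1512.52
ΣP(t=0)Q(t=1) = 5.71×172 + 1.02×249 + 4.28×13 = 982.12 + 253.98 + 55.64 = 1291.74
P = 1512.52 / 1291.74 × 100 = 117.0917
Fisher = √(L × P) = √(118.4272 × 117.0917) = 117.7575

117.76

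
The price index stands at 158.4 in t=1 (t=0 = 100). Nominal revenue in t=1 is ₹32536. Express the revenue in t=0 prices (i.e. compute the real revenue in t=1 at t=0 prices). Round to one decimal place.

20540.4

Real = Nominal ÷ (Index/100) = 32536 ÷ (158.4/100)
     = 32536 ÷ 1.584 = 20540.4040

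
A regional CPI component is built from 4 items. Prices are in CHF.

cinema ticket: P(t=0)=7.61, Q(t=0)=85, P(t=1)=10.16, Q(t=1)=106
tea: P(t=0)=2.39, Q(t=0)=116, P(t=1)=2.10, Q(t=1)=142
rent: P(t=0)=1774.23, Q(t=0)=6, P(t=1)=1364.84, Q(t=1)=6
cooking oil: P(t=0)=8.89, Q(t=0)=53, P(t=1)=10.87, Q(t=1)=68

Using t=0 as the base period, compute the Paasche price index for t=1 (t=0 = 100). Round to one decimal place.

83.1

Paasche price index uses current-period quantities as weights.
ΣP(t=1)·Q(t=1) = 10.16×106 + 2.10×142 + 1364.84×6 + 10.87×68 = 1076.96 + 298.2 + 8189.04 + 739.16 = 10303.36
ΣP(t=0)·Q(t=1) = 7.61×106 + 2.39×142 + 1774.23×6 + 8.89×68 = 806.66 + 339.38 + 10645.38 + 604.52 = 12395.94
Index = 10303.36 / 12395.94 × 100 = 83.1188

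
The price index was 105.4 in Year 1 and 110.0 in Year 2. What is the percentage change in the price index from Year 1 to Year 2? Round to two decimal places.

Change = (110.0 − 105.4) / 105.4 × 100
       = 4.6 / 105.4 × 100 = 4.3643%

4.36%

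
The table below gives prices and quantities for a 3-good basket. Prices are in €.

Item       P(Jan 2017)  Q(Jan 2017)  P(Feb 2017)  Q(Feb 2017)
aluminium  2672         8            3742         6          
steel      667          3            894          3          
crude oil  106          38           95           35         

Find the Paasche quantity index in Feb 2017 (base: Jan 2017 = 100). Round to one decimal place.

Paasche quantity index uses current-period prices as weights.
ΣP(Feb 2017)·Q(Feb 2017) = 3742×6 + 894×3 + 95×35 = 22452 + 2682 + 3325 = 28459
ΣP(Feb 2017)·Q(Jan 2017) = 3742×8 + 894×3 + 95×38 = 29936 + 2682 + 3610 = 36228
Index = 28459 / 36228 × 100 = 78.5553

78.6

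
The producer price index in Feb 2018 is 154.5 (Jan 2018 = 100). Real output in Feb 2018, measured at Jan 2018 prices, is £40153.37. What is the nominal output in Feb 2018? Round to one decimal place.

Nominal = Real × (Index/100) = 40153.37 × (154.5/100)
        = 40153.37 × 1.545 = 62036.9567

62037.0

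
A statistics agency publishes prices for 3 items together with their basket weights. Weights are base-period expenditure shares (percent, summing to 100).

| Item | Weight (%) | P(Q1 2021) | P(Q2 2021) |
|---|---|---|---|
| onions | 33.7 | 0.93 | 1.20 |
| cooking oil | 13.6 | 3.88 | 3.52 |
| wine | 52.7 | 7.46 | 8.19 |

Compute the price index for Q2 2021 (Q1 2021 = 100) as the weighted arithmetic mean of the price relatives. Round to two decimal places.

onions: 33.7 × (1.20/0.93) = 33.7 × 1.290323 = 43.4839
cooking oil: 13.6 × (3.52/3.88) = 13.6 × 0.907216 = 12.3381
wine: 52.7 × (8.19/7.46) = 52.7 × 1.097855 = 57.8570
Index = Σ wᵢ·(p₁ᵢ/p₀ᵢ) = 43.4839 + 12.3381 + 57.8570 = 113.6790

113.68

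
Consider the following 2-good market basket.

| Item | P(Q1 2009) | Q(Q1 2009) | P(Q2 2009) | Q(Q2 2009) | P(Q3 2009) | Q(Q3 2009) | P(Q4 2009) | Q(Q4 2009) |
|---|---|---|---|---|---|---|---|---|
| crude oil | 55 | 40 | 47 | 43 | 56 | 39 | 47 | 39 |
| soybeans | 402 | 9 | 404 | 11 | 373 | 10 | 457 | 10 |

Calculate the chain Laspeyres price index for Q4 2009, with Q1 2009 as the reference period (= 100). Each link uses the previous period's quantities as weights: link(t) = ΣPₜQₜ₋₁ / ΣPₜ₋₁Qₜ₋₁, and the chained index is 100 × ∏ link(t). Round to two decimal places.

103.38

Link Q1 2009→Q2 2009:
ΣP(Q2 2009)Q(Q1 2009) = 47×40 + 404×9 = 1880 + 3636 = 5516
ΣP(Q1 2009)Q(Q1 2009) = 55×40 + 402×9 = 2200 + 3618 = 5818
link = 5516/5818 = 0.948092
Link Q2 2009→Q3 2009:
ΣP(Q3 2009)Q(Q2 2009) = 56×43 + 373×11 = 2408 + 4103 = 6511
ΣP(Q2 2009)Q(Q2 2009) = 47×43 + 404×11 = 2021 + 4444 = 6465
link = 6511/6465 = 1.007115
Link Q3 2009→Q4 2009:
ΣP(Q4 2009)Q(Q3 2009) = 47×39 + 457×10 = 1833 + 4570 = 6403
ΣP(Q3 2009)Q(Q3 2009) = 56×39 + 373×10 = 2184 + 3730 = 5914
link = 6403/5914 = 1.082685
Chained index = 100 × 0.948092 × 1.007115 × 1.082685 = 103.3789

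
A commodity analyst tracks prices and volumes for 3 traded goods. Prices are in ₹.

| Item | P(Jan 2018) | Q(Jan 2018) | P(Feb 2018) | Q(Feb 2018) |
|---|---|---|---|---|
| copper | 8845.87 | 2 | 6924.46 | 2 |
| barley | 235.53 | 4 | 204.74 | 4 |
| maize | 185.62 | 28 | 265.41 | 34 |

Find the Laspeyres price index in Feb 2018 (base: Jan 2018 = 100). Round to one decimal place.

Laspeyres price index uses base-period quantities as weights.
ΣP(Feb 2018)·Q(Jan 2018) = 6924.46×2 + 204.74×4 + 265.41×28 = 13848.92 + 818.96 + 7431.48 = 22099.36
ΣP(Jan 2018)·Q(Jan 2018) = 8845.87×2 + 235.53×4 + 185.62×28 = 17691.74 + 942.12 + 5197.36 = 23831.22
Index = 22099.36 / 23831.22 × 100 = 92.7328

92.7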